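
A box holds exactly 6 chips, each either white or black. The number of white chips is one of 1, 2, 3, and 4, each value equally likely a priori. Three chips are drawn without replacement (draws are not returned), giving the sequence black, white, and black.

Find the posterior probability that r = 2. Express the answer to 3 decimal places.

0.343

Compute the likelihood of the observed sequence for each case: P(data | r = 1) = (5/6)(1/5)(4/4) = 1/6; P(data | r = 2) = (4/6)(2/5)(3/4) = 1/5; P(data | r = 3) = (3/6)(3/5)(2/4) = 3/20; P(data | r = 4) = (2/6)(4/5)(1/4) = 1/15.
Weighting by the prior gives 1/4 · 1/6 = 1/24, 1/4 · 1/5 = 1/20, 1/4 · 3/20 = 3/80, 1/4 · 1/15 = 1/60; summing to 7/48.
So P(r = 2 | data) = (1/20) / (7/48) = 12/35.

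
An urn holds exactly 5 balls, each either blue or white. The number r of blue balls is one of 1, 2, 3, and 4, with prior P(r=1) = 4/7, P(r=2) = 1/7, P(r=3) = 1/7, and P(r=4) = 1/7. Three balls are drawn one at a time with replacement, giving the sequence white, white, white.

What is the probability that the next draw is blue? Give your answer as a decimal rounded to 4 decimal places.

0.2315

The likelihood of the observed sequence under each hypothesis: P(data | r = 1) = (4/5)(4/5)(4/5) = 64/125; P(data | r = 2) = (3/5)(3/5)(3/5) = 27/125; P(data | r = 3) = (2/5)(2/5)(2/5) = 8/125; P(data | r = 4) = (1/5)(1/5)(1/5) = 1/125.
The prior-weighted likelihoods are 4/7 · 64/125 = 256/875, 1/7 · 27/125 = 27/875, 1/7 · 8/125 = 8/875, 1/7 · 1/125 = 1/875; these sum to 292/875.
Dividing through by the total gives posterior P(r = 1 | data) = 64/73, P(r = 2 | data) = 27/292, P(r = 3 | data) = 2/73, P(r = 4 | data) = 1/292.
The predictive probability is P(blue next | data) = (1/5)(64/73) + (2/5)(27/292) + (3/5)(2/73) + (4/5)(1/292) = 169/730.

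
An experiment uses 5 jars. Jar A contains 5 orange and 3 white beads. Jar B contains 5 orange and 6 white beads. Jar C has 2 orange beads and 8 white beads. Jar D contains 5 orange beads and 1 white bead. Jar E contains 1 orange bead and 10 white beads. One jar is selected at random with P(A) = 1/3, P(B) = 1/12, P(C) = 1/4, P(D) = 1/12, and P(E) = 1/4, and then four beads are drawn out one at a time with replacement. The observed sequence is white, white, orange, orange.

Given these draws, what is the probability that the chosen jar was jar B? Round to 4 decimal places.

0.1545

For each hypothesis, P(data | H) works out to: P(data | jar A) = (3/8)(3/8)(5/8)(5/8) = 0.054932; P(data | jar B) = (6/11)(6/11)(5/11)(5/11) = 0.061471; P(data | jar C) = (8/10)(8/10)(2/10)(2/10) = 0.0256; P(data | jar D) = (1/6)(1/6)(5/6)(5/6) = 0.01929; P(data | jar E) = (10/11)(10/11)(1/11)(1/11) = 0.0068301.
Multiplying each by its prior: 1/3 · 0.054932 = 0.018311, 1/12 · 0.061471 = 0.0051226, 1/4 · 0.0256 = 0.0064, 1/12 · 0.01929 = 0.0016075, 1/4 · 0.0068301 = 0.0017075; these sum to 0.033148.
Hence P(jar B | data) = (0.0051226) / (0.033148) = 0.15454.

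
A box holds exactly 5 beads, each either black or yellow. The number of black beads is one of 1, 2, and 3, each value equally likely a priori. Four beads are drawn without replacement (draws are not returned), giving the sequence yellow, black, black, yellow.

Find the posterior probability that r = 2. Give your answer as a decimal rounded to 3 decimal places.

0.500

Compute the likelihood of the observed sequence for each case: P(data | r = 1) = (4/5)(1/4)(0/3) = 0; P(data | r = 2) = (3/5)(2/4)(1/3)(2/2) = 1/10; P(data | r = 3) = (2/5)(3/4)(2/3)(1/2) = 1/10.
Weighting by the prior gives 1/3 · 0 = 0, 1/3 · 1/10 = 1/30, 1/3 · 1/10 = 1/30; with total 1/15.
By Bayes' rule, P(r = 2 | data) = (1/30) / (1/15) = 1/2.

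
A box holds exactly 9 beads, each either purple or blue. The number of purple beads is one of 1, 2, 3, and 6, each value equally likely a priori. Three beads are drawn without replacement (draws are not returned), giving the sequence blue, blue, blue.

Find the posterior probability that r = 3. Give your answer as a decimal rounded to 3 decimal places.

0.179

Under each hypothesis, the probability of the observed sequence is: P(data | r = 1) = (8/9)(7/8)(6/7) = 2/3; P(data | r = 2) = (7/9)(6/8)(5/7) = 5/12; P(data | r = 3) = (6/9)(5/8)(4/7) = 5/21; P(data | r = 6) = (3/9)(2/8)(1/7) = 1/84.
The prior-weighted likelihoods are 1/4 · 2/3 = 1/6, 1/4 · 5/12 = 5/48, 1/4 · 5/21 = 5/84, 1/4 · 1/84 = 1/336; summing to 1/3.
Hence P(r = 3 | data) = (5/84) / (1/3) = 5/28.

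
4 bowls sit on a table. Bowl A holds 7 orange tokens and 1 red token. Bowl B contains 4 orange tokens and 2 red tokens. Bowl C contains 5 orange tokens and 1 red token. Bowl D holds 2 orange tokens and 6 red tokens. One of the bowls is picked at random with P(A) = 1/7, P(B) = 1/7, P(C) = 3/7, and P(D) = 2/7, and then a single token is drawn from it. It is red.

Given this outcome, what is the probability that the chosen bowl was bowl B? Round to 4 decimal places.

For each hypothesis, P(data | H) works out to: P(data | bowl A) = (1/8) = 1/8; P(data | bowl B) = (2/6) = 1/3; P(data | bowl C) = (1/6) = 1/6; P(data | bowl D) = (6/8) = 3/4.
Weighting by the prior gives 1/7 · 1/8 = 1/56, 1/7 · 1/3 = 1/21, 3/7 · 1/6 = 1/14, 2/7 · 3/4 = 3/14; these sum to 59/168.
By Bayes' rule, P(bowl B | data) = (1/21) / (59/168) = 8/59.

0.1356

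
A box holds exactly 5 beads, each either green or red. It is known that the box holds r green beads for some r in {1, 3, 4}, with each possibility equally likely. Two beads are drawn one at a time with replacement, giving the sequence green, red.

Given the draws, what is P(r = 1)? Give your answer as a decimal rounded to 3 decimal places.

The likelihood of the observed sequence under each hypothesis: P(data | r = 1) = (1/5)(4/5) = 4/25; P(data | r = 3) = (3/5)(2/5) = 6/25; P(data | r = 4) = (4/5)(1/5) = 4/25.
Multiplying each by its prior: 1/3 · 4/25 = 4/75, 1/3 · 6/25 = 2/25, 1/3 · 4/25 = 4/75; summing to 14/75.
Therefore the posterior P(r = 1 | data) = (4/75) / (14/75) = 2/7.

0.286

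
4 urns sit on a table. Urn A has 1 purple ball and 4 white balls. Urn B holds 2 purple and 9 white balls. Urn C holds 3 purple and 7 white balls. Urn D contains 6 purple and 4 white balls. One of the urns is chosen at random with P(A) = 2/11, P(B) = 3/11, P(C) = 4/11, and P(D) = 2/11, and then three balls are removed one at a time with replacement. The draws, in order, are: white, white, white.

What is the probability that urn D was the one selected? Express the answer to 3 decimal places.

0.031

The likelihood of the observed sequence under each hypothesis: P(data | urn A) = (4/5)(4/5)(4/5) = 0.512; P(data | urn B) = (9/11)(9/11)(9/11) = 0.54771; P(data | urn C) = (7/10)(7/10)(7/10) = 0.343; P(data | urn D) = (4/10)(4/10)(4/10) = 0.064.
Multiplying each by its prior: 2/11 · 0.512 = 0.093091, 3/11 · 0.54771 = 0.14938, 4/11 · 0.343 = 0.12473, 2/11 · 0.064 = 0.011636; with total 0.37883.
So P(urn D | data) = (0.011636) / (0.37883) = 0.030717.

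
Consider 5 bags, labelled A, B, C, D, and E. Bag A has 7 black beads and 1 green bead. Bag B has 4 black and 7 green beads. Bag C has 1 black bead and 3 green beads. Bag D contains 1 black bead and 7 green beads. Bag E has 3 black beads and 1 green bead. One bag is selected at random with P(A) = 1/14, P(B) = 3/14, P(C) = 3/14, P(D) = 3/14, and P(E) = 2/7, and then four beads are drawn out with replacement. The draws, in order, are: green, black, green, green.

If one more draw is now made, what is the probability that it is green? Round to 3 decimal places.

For each hypothesis, P(data | H) works out to: P(data | bag A) = (1/8)(7/8)(1/8)(1/8) = 0.001709; P(data | bag B) = (7/11)(4/11)(7/11)(7/11) = 0.093709; P(data | bag C) = (3/4)(1/4)(3/4)(3/4) = 0.10547; P(data | bag D) = (7/8)(1/8)(7/8)(7/8) = 0.08374; P(data | bag E) = (1/4)(3/4)(1/4)(1/4) = 0.011719.
Multiplying each by its prior: 1/14 · 0.001709 = 0.00012207, 3/14 · 0.093709 = 0.020081, 3/14 · 0.10547 = 0.0226, 3/14 · 0.08374 = 0.017944, 2/7 · 0.011719 = 0.0033482; summing to 0.064096.
The posterior is then P(bag A | data) = 0.0019045, P(bag B | data) = 0.31329, P(bag C | data) = 0.3526, P(bag D | data) = 0.27996, P(bag E | data) = 0.052238.
Averaging over the posterior, P(green next | data) = (1/8)(0.0019045) + (7/11)(0.31329) + (3/4)(0.3526) + (7/8)(0.27996) + (1/4)(0.052238) = 0.72208.

0.722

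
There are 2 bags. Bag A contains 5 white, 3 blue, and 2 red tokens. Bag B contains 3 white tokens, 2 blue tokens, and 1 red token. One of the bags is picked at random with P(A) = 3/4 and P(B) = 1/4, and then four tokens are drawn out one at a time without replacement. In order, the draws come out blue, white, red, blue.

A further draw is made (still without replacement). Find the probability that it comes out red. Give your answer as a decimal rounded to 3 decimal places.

0.114

Compute the likelihood of the observed sequence for each case: P(data | bag A) = (3/10)(5/9)(2/8)(2/7) = 1/84; P(data | bag B) = (2/6)(3/5)(1/4)(1/3) = 1/60.
Weighting by the prior gives 3/4 · 1/84 = 1/112, 1/4 · 1/60 = 1/240; these sum to 11/840.
The posterior is then P(bag A | data) = 15/22, P(bag B | data) = 7/22.
So P(red next | data) = Σ P(red next | H) P(H | data) = (1/6)(15/22) + (0)(7/22) = 5/44.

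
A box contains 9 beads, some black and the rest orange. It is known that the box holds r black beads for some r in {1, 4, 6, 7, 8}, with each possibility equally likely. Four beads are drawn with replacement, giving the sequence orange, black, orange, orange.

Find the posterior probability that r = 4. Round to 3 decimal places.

The likelihood of the observed sequence under each hypothesis: P(data | r = 1) = (8/9)(1/9)(8/9)(8/9) = 0.078037; P(data | r = 4) = (5/9)(4/9)(5/9)(5/9) = 0.076208; P(data | r = 6) = (3/9)(6/9)(3/9)(3/9) = 0.024691; P(data | r = 7) = (2/9)(7/9)(2/9)(2/9) = 0.0085353; P(data | r = 8) = (1/9)(8/9)(1/9)(1/9) = 0.0012193.
Multiplying each by its prior: 1/5 · 0.078037 = 0.015607, 1/5 · 0.076208 = 0.015242, 1/5 · 0.024691 = 0.0049383, 1/5 · 0.0085353 = 0.0017071, 1/5 · 0.0012193 = 0.00024387; with total 0.037738.
By Bayes' rule, P(r = 4 | data) = (0.015242) / (0.037738) = 0.40388.

0.404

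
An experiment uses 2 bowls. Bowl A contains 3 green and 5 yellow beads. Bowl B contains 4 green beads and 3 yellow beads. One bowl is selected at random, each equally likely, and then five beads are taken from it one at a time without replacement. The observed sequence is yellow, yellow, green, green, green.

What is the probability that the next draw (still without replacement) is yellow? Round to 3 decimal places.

0.619

For each hypothesis, P(data | H) works out to: P(data | bowl A) = (5/8)(4/7)(3/6)(2/5)(1/4) = 1/56; P(data | bowl B) = (3/7)(2/6)(4/5)(3/4)(2/3) = 2/35.
Weighting by the prior gives 1/2 · 1/56 = 1/112, 1/2 · 2/35 = 1/35; with total 3/80.
The posterior is then P(bowl A | data) = 5/21, P(bowl B | data) = 16/21.
Averaging over the posterior, P(yellow next | data) = (1)(5/21) + (1/2)(16/21) = 13/21.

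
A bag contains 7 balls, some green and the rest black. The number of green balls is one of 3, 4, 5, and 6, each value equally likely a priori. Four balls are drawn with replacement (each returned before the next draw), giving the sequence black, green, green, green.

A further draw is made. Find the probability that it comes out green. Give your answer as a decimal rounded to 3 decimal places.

The likelihood of the observed sequence under each hypothesis: P(data | r = 3) = (4/7)(3/7)(3/7)(3/7) = 0.044981; P(data | r = 4) = (3/7)(4/7)(4/7)(4/7) = 0.079967; P(data | r = 5) = (2/7)(5/7)(5/7)(5/7) = 0.10412; P(data | r = 6) = (1/7)(6/7)(6/7)(6/7) = 0.089963.
Multiplying each by its prior: 1/4 · 0.044981 = 0.011245, 1/4 · 0.079967 = 0.019992, 1/4 · 0.10412 = 0.026031, 1/4 · 0.089963 = 0.022491; with total 0.079758.
Dividing through by the total gives posterior P(r = 3 | data) = 0.14099, P(r = 4 | data) = 0.25065, P(r = 5 | data) = 0.32637, P(r = 6 | data) = 0.28198.
So P(green next | data) = Σ P(green next | H) P(H | data) = (3/7)(0.14099) + (4/7)(0.25065) + (5/7)(0.32637) + (6/7)(0.28198) = 0.67848.

0.678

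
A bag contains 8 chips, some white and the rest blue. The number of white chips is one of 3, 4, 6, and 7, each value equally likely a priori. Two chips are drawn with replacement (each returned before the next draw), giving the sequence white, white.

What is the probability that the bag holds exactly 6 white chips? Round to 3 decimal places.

The likelihood of the observed sequence under each hypothesis: P(data | r = 3) = (3/8)(3/8) = 9/64; P(data | r = 4) = (4/8)(4/8) = 1/4; P(data | r = 6) = (6/8)(6/8) = 9/16; P(data | r = 7) = (7/8)(7/8) = 49/64.
Multiplying each by its prior: 1/4 · 9/64 = 9/256, 1/4 · 1/4 = 1/16, 1/4 · 9/16 = 9/64, 1/4 · 49/64 = 49/256; these sum to 55/128.
Therefore the posterior P(r = 6 | data) = (9/64) / (55/128) = 18/55.

0.327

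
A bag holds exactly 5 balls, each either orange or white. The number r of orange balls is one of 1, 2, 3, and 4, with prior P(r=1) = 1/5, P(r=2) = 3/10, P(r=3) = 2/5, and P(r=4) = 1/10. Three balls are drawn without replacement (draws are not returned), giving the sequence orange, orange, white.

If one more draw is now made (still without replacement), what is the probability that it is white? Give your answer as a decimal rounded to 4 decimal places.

0.5385

Compute the likelihood of the observed sequence for each case: P(data | r = 1) = (1/5)(0/4) = 0; P(data | r = 2) = (2/5)(1/4)(3/3) = 1/10; P(data | r = 3) = (3/5)(2/4)(2/3) = 1/5; P(data | r = 4) = (4/5)(3/4)(1/3) = 1/5.
The prior-weighted likelihoods are 1/5 · 0 = 0, 3/10 · 1/10 = 3/100, 2/5 · 1/5 = 2/25, 1/10 · 1/5 = 1/50; summing to 13/100.
Normalising, the posterior is P(r = 1 | data) = 0, P(r = 2 | data) = 3/13, P(r = 3 | data) = 8/13, P(r = 4 | data) = 2/13.
The predictive probability is P(white next | data) = (1)(3/13) + (1/2)(8/13) + (0)(2/13) = 7/13.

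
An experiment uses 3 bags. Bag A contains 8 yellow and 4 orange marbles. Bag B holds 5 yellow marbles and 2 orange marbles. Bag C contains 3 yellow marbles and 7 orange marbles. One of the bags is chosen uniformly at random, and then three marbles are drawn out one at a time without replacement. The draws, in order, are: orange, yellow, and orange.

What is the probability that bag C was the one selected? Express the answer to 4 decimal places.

0.5925

For each hypothesis, P(data | H) works out to: P(data | bag A) = (4/12)(8/11)(3/10) = 0.072727; P(data | bag B) = (2/7)(5/6)(1/5) = 0.047619; P(data | bag C) = (7/10)(3/9)(6/8) = 0.175.
Weighting by the prior gives 1/3 · 0.072727 = 0.024242, 1/3 · 0.047619 = 0.015873, 1/3 · 0.175 = 0.058333; these sum to 0.098449.
So P(bag C | data) = (0.058333) / (0.098449) = 0.59252.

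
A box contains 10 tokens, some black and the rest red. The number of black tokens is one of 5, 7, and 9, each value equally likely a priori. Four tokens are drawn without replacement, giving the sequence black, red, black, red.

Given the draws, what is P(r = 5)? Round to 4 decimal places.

For each hypothesis, P(data | H) works out to: P(data | r = 5) = (5/10)(5/9)(4/8)(4/7) = 0.079365; P(data | r = 7) = (7/10)(3/9)(6/8)(2/7) = 0.05; P(data | r = 9) = (9/10)(1/9)(8/8)(0/7) = 0.
Multiplying each by its prior: 1/3 · 0.079365 = 0.026455, 1/3 · 0.05 = 0.016667, 1/3 · 0 = 0; summing to 0.043122.
By Bayes' rule, P(r = 5 | data) = (0.026455) / (0.043122) = 0.6135.

0.6135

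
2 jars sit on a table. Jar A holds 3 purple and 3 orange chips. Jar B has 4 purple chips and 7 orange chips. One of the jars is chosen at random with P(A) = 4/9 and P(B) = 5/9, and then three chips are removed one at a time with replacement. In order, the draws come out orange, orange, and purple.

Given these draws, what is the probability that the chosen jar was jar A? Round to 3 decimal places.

0.404

For each hypothesis, P(data | H) works out to: P(data | jar A) = (3/6)(3/6)(3/6) = 0.125; P(data | jar B) = (7/11)(7/11)(4/11) = 0.14726.
The prior-weighted likelihoods are 4/9 · 0.125 = 0.055556, 5/9 · 0.14726 = 0.08181; with total 0.13737.
So P(jar A | data) = (0.055556) / (0.13737) = 0.40444.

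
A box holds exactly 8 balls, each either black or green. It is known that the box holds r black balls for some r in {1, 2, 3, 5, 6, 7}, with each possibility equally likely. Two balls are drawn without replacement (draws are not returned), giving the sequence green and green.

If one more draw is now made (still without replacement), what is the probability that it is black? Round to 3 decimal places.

0.340

Under each hypothesis, the probability of the observed sequence is: P(data | r = 1) = (7/8)(6/7) = 3/4; P(data | r = 2) = (6/8)(5/7) = 15/28; P(data | r = 3) = (5/8)(4/7) = 5/14; P(data | r = 5) = (3/8)(2/7) = 3/28; P(data | r = 6) = (2/8)(1/7) = 1/28; P(data | r = 7) = (1/8)(0/7) = 0.
The prior-weighted likelihoods are 1/6 · 3/4 = 1/8, 1/6 · 15/28 = 5/56, 1/6 · 5/14 = 5/84, 1/6 · 3/28 = 1/56, 1/6 · 1/28 = 1/168, 1/6 · 0 = 0; these sum to 25/84.
Normalising, the posterior is P(r = 1 | data) = 21/50, P(r = 2 | data) = 3/10, P(r = 3 | data) = 1/5, P(r = 5 | data) = 3/50, P(r = 6 | data) = 1/50, P(r = 7 | data) = 0.
Averaging over the posterior, P(black next | data) = (1/6)(21/50) + (1/3)(3/10) + (1/2)(1/5) + (5/6)(3/50) + (1)(1/50) = 17/50.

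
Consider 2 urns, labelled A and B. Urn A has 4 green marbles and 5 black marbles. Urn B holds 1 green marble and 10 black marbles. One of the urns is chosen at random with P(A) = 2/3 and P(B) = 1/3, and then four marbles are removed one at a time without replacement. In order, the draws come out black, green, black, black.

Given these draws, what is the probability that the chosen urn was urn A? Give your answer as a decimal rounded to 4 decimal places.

Compute the likelihood of the observed sequence for each case: P(data | urn A) = (5/9)(4/8)(4/7)(3/6) = 0.079365; P(data | urn B) = (10/11)(1/10)(9/9)(8/8) = 0.090909.
The prior-weighted likelihoods are 2/3 · 0.079365 = 0.05291, 1/3 · 0.090909 = 0.030303; with total 0.083213.
So P(urn A | data) = (0.05291) / (0.083213) = 0.63584.

0.6358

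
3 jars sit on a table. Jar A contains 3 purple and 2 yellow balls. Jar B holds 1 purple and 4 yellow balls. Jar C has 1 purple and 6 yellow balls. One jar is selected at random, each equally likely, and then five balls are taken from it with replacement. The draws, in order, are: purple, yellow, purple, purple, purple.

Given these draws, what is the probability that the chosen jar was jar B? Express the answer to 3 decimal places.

The likelihood of the observed sequence under each hypothesis: P(data | jar A) = (3/5)(2/5)(3/5)(3/5)(3/5) = 0.05184; P(data | jar B) = (1/5)(4/5)(1/5)(1/5)(1/5) = 0.00128; P(data | jar C) = (1/7)(6/7)(1/7)(1/7)(1/7) = 0.00035699.
The prior-weighted likelihoods are 1/3 · 0.05184 = 0.01728, 1/3 · 0.00128 = 0.00042667, 1/3 · 0.00035699 = 0.000119; summing to 0.017826.
Hence P(jar B | data) = (0.00042667) / (0.017826) = 0.023936.

0.024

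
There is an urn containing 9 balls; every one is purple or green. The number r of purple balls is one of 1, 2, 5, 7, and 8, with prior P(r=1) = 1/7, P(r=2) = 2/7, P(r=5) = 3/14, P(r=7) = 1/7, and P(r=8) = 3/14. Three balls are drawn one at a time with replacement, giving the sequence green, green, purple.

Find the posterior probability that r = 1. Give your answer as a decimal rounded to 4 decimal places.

For each hypothesis, P(data | H) works out to: P(data | r = 1) = (8/9)(8/9)(1/9) = 0.087791; P(data | r = 2) = (7/9)(7/9)(2/9) = 0.13443; P(data | r = 5) = (4/9)(4/9)(5/9) = 0.10974; P(data | r = 7) = (2/9)(2/9)(7/9) = 0.038409; P(data | r = 8) = (1/9)(1/9)(8/9) = 0.010974.
The prior-weighted likelihoods are 1/7 · 0.087791 = 0.012542, 2/7 · 0.13443 = 0.038409, 3/14 · 0.10974 = 0.023516, 1/7 · 0.038409 = 0.005487, 3/14 · 0.010974 = 0.0023516; these sum to 0.082305.
So P(r = 1 | data) = (0.012542) / (0.082305) = 0.15238.

0.1524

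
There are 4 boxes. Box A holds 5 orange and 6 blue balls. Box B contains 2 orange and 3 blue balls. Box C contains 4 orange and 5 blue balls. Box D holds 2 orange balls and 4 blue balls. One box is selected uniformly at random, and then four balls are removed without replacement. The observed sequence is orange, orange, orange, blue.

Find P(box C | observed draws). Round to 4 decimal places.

Under each hypothesis, the probability of the observed sequence is: P(data | box A) = (5/11)(4/10)(3/9)(6/8) = 0.045455; P(data | box B) = (2/5)(1/4)(0/3) = 0; P(data | box C) = (4/9)(3/8)(2/7)(5/6) = 0.039683; P(data | box D) = (2/6)(1/5)(0/4) = 0.
Multiplying each by its prior: 1/4 · 0.045455 = 0.011364, 1/4 · 0 = 0, 1/4 · 0.039683 = 0.0099206, 1/4 · 0 = 0; these sum to 0.021284.
Therefore the posterior P(box C | data) = (0.0099206) / (0.021284) = 0.4661.

0.4661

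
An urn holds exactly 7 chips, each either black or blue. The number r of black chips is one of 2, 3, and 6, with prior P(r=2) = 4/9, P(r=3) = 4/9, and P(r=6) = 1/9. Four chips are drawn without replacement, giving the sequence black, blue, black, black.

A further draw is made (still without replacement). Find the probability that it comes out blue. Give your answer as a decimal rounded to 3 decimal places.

0.444

Compute the likelihood of the observed sequence for each case: P(data | r = 2) = (2/7)(5/6)(1/5)(0/4) = 0; P(data | r = 3) = (3/7)(4/6)(2/5)(1/4) = 1/35; P(data | r = 6) = (6/7)(1/6)(5/5)(4/4) = 1/7.
Weighting by the prior gives 4/9 · 0 = 0, 4/9 · 1/35 = 4/315, 1/9 · 1/7 = 1/63; these sum to 1/35.
Dividing through by the total gives posterior P(r = 2 | data) = 0, P(r = 3 | data) = 4/9, P(r = 6 | data) = 5/9.
The predictive probability is P(blue next | data) = (1)(4/9) + (0)(5/9) = 4/9.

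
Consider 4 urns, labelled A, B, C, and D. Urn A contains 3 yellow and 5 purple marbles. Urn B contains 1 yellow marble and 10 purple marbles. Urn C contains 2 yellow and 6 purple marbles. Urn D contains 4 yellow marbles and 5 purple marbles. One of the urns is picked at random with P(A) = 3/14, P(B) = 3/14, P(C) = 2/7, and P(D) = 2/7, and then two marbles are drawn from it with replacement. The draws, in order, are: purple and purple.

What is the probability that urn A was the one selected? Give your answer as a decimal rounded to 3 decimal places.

Under each hypothesis, the probability of the observed sequence is: P(data | urn A) = (5/8)(5/8) = 0.39062; P(data | urn B) = (10/11)(10/11) = 0.82645; P(data | urn C) = (6/8)(6/8) = 0.5625; P(data | urn D) = (5/9)(5/9) = 0.30864.
Weighting by the prior gives 3/14 · 0.39062 = 0.083705, 3/14 · 0.82645 = 0.1771, 2/7 · 0.5625 = 0.16071, 2/7 · 0.30864 = 0.088183; these sum to 0.5097.
Therefore the posterior P(urn A | data) = (0.083705) / (0.5097) = 0.16423.

0.164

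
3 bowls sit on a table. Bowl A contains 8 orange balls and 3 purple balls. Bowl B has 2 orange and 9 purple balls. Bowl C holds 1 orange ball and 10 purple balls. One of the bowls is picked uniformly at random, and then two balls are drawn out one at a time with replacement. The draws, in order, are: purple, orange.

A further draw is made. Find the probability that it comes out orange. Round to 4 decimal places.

For each hypothesis, P(data | H) works out to: P(data | bowl A) = (3/11)(8/11) = 24/121; P(data | bowl B) = (9/11)(2/11) = 18/121; P(data | bowl C) = (10/11)(1/11) = 10/121.
Multiplying each by its prior: 1/3 · 24/121 = 8/121, 1/3 · 18/121 = 6/121, 1/3 · 10/121 = 10/363; summing to 52/363.
Normalising, the posterior is P(bowl A | data) = 6/13, P(bowl B | data) = 9/26, P(bowl C | data) = 5/26.
So P(orange next | data) = Σ P(orange next | H) P(H | data) = (8/11)(6/13) + (2/11)(9/26) + (1/11)(5/26) = 119/286.

0.4161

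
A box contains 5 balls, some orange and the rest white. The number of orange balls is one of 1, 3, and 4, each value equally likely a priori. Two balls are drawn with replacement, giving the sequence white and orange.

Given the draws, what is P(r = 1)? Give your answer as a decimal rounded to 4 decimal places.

Compute the likelihood of the observed sequence for each case: P(data | r = 1) = (4/5)(1/5) = 4/25; P(data | r = 3) = (2/5)(3/5) = 6/25; P(data | r = 4) = (1/5)(4/5) = 4/25.
Weighting by the prior gives 1/3 · 4/25 = 4/75, 1/3 · 6/25 = 2/25, 1/3 · 4/25 = 4/75; summing to 14/75.
Hence P(r = 1 | data) = (4/75) / (14/75) = 2/7.

0.2857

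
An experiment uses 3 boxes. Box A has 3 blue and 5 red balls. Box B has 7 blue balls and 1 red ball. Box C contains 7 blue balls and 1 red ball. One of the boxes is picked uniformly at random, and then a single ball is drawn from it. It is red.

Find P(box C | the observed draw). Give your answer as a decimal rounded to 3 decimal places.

0.143

Under each hypothesis, the probability of this draw is: P(data | box A) = (5/8) = 5/8; P(data | box B) = (1/8) = 1/8; P(data | box C) = (1/8) = 1/8.
Weighting by the prior gives 1/3 · 5/8 = 5/24, 1/3 · 1/8 = 1/24, 1/3 · 1/8 = 1/24; summing to 7/24.
Hence P(box C | data) = (1/24) / (7/24) = 1/7.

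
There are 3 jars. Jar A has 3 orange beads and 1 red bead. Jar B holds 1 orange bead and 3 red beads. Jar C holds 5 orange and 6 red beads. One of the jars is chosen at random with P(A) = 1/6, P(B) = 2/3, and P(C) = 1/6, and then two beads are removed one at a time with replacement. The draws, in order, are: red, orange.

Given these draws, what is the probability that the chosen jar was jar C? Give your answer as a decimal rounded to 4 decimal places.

For each hypothesis, P(data | H) works out to: P(data | jar A) = (1/4)(3/4) = 0.1875; P(data | jar B) = (3/4)(1/4) = 0.1875; P(data | jar C) = (6/11)(5/11) = 0.24793.
The prior-weighted likelihoods are 1/6 · 0.1875 = 0.03125, 2/3 · 0.1875 = 0.125, 1/6 · 0.24793 = 0.041322; summing to 0.19757.
So P(jar C | data) = (0.041322) / (0.19757) = 0.20915.

0.2092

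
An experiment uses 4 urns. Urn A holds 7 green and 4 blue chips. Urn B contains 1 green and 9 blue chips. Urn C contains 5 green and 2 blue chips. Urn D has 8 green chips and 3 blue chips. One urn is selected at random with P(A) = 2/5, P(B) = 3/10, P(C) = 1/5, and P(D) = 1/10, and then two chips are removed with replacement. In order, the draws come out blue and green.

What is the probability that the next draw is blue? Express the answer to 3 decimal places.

0.416

Under each hypothesis, the probability of the observed sequence is: P(data | urn A) = (4/11)(7/11) = 0.2314; P(data | urn B) = (9/10)(1/10) = 0.09; P(data | urn C) = (2/7)(5/7) = 0.20408; P(data | urn D) = (3/11)(8/11) = 0.19835.
Weighting by the prior gives 2/5 · 0.2314 = 0.092562, 3/10 · 0.09 = 0.027, 1/5 · 0.20408 = 0.040816, 1/10 · 0.19835 = 0.019835; these sum to 0.18021.
Dividing through by the total gives posterior P(urn A | data) = 0.51363, P(urn B | data) = 0.14982, P(urn C | data) = 0.22649, P(urn D | data) = 0.11006.
Averaging over the posterior, P(blue next | data) = (4/11)(0.51363) + (9/10)(0.14982) + (2/7)(0.22649) + (3/11)(0.11006) = 0.41634.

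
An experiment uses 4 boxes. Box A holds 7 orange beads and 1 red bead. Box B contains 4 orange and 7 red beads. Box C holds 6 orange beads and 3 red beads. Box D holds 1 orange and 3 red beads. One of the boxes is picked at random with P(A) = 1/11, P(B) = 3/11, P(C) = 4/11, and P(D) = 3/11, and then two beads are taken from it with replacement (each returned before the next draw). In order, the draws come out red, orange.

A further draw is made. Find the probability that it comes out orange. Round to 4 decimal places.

0.4795

Under each hypothesis, the probability of the observed sequence is: P(data | box A) = (1/8)(7/8) = 0.10938; P(data | box B) = (7/11)(4/11) = 0.2314; P(data | box C) = (3/9)(6/9) = 0.22222; P(data | box D) = (3/4)(1/4) = 0.1875.
Multiplying each by its prior: 1/11 · 0.10938 = 0.0099432, 3/11 · 0.2314 = 0.06311, 4/11 · 0.22222 = 0.080808, 3/11 · 0.1875 = 0.051136; with total 0.205.
Normalising, the posterior is P(box A | data) = 0.048504, P(box B | data) = 0.30786, P(box C | data) = 0.39419, P(box D | data) = 0.24945.
The predictive probability is P(orange next | data) = (7/8)(0.048504) + (4/11)(0.30786) + (2/3)(0.39419) + (1/4)(0.24945) = 0.47954.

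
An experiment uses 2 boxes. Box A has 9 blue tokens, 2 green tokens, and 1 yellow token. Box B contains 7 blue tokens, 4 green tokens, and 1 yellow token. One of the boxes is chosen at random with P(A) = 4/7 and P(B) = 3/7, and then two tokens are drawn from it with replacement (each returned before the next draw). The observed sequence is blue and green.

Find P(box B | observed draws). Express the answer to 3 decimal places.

0.538

Compute the likelihood of the observed sequence for each case: P(data | box A) = (9/12)(2/12) = 1/8; P(data | box B) = (7/12)(4/12) = 7/36.
Multiplying each by its prior: 4/7 · 1/8 = 1/14, 3/7 · 7/36 = 1/12; summing to 13/84.
Therefore the posterior P(box B | data) = (1/12) / (13/84) = 7/13.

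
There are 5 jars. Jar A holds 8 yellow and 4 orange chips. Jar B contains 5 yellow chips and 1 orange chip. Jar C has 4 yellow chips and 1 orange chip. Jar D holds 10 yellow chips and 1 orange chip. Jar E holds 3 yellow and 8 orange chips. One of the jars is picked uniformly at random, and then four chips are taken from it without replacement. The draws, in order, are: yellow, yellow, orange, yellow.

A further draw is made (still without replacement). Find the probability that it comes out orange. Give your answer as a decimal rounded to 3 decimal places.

0.084

Compute the likelihood of the observed sequence for each case: P(data | jar A) = (8/12)(7/11)(4/10)(6/9) = 0.11313; P(data | jar B) = (5/6)(4/5)(1/4)(3/3) = 0.16667; P(data | jar C) = (4/5)(3/4)(1/3)(2/2) = 0.2; P(data | jar D) = (10/11)(9/10)(1/9)(8/8) = 0.090909; P(data | jar E) = (3/11)(2/10)(8/9)(1/8) = 0.0060606.
Weighting by the prior gives 1/5 · 0.11313 = 0.022626, 1/5 · 0.16667 = 0.033333, 1/5 · 0.2 = 0.04, 1/5 · 0.090909 = 0.018182, 1/5 · 0.0060606 = 0.0012121; with total 0.11535.
Dividing through by the total gives posterior P(jar A | data) = 0.19615, P(jar B | data) = 0.28897, P(jar C | data) = 0.34676, P(jar D | data) = 0.15762, P(jar E | data) = 0.010508.
The predictive probability is P(orange next | data) = (3/8)(0.19615) + (0)(0.28897) + (0)(0.34676) + (0)(0.15762) + (1)(0.010508) = 0.084063.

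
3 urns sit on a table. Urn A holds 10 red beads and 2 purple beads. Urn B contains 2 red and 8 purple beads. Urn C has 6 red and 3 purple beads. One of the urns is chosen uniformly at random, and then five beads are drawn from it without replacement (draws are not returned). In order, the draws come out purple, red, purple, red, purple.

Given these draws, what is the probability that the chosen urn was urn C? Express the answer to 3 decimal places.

0.349

For each hypothesis, P(data | H) works out to: P(data | urn A) = (2/12)(10/11)(1/10)(9/9)(0/8) = 0; P(data | urn B) = (8/10)(2/9)(7/8)(1/7)(6/6) = 0.022222; P(data | urn C) = (3/9)(6/8)(2/7)(5/6)(1/5) = 0.011905.
Multiplying each by its prior: 1/3 · 0 = 0, 1/3 · 0.022222 = 0.0074074, 1/3 · 0.011905 = 0.0039683; summing to 0.011376.
Therefore the posterior P(urn C | data) = (0.0039683) / (0.011376) = 0.34884.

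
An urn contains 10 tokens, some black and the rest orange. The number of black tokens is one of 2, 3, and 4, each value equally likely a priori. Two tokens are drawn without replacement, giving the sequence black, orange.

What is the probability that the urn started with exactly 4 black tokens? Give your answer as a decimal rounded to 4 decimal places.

0.3934

Compute the likelihood of the observed sequence for each case: P(data | r = 2) = (2/10)(8/9) = 8/45; P(data | r = 3) = (3/10)(7/9) = 7/30; P(data | r = 4) = (4/10)(6/9) = 4/15.
The prior-weighted likelihoods are 1/3 · 8/45 = 8/135, 1/3 · 7/30 = 7/90, 1/3 · 4/15 = 4/45; these sum to 61/270.
Therefore the posterior P(r = 4 | data) = (4/45) / (61/270) = 24/61.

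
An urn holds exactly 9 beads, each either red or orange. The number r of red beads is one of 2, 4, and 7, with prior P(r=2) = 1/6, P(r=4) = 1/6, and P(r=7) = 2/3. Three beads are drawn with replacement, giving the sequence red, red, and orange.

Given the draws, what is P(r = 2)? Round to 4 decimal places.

0.0560

Under each hypothesis, the probability of the observed sequence is: P(data | r = 2) = (2/9)(2/9)(7/9) = 0.038409; P(data | r = 4) = (4/9)(4/9)(5/9) = 0.10974; P(data | r = 7) = (7/9)(7/9)(2/9) = 0.13443.
Multiplying each by its prior: 1/6 · 0.038409 = 0.0064015, 1/6 · 0.10974 = 0.01829, 2/3 · 0.13443 = 0.08962; these sum to 0.11431.
Hence P(r = 2 | data) = (0.0064015) / (0.11431) = 0.056.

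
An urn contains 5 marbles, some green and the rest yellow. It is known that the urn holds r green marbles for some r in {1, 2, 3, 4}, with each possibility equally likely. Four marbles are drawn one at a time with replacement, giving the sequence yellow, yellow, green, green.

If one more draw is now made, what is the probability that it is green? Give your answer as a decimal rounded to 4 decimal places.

The likelihood of the observed sequence under each hypothesis: P(data | r = 1) = (4/5)(4/5)(1/5)(1/5) = 16/625; P(data | r = 2) = (3/5)(3/5)(2/5)(2/5) = 36/625; P(data | r = 3) = (2/5)(2/5)(3/5)(3/5) = 36/625; P(data | r = 4) = (1/5)(1/5)(4/5)(4/5) = 16/625.
The prior-weighted likelihoods are 1/4 · 16/625 = 4/625, 1/4 · 36/625 = 9/625, 1/4 · 36/625 = 9/625, 1/4 · 16/625 = 4/625; these sum to 26/625.
The posterior is then P(r = 1 | data) = 2/13, P(r = 2 | data) = 9/26, P(r = 3 | data) = 9/26, P(r = 4 | data) = 2/13.
So P(green next | data) = Σ P(green next | H) P(H | data) = (1/5)(2/13) + (2/5)(9/26) + (3/5)(9/26) + (4/5)(2/13) = 1/2.

0.5000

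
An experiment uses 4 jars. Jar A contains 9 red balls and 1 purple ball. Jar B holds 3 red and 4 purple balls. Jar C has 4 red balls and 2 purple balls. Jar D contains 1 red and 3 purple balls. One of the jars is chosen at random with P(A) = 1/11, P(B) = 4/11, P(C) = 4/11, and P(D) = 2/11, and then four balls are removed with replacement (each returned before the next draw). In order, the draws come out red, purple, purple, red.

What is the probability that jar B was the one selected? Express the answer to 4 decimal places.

For each hypothesis, P(data | H) works out to: P(data | jar A) = (9/10)(1/10)(1/10)(9/10) = 0.0081; P(data | jar B) = (3/7)(4/7)(4/7)(3/7) = 0.059975; P(data | jar C) = (4/6)(2/6)(2/6)(4/6) = 0.049383; P(data | jar D) = (1/4)(3/4)(3/4)(1/4) = 0.035156.
The prior-weighted likelihoods are 1/11 · 0.0081 = 0.00073636, 4/11 · 0.059975 = 0.021809, 4/11 · 0.049383 = 0.017957, 2/11 · 0.035156 = 0.006392; with total 0.046895.
Therefore the posterior P(jar B | data) = (0.021809) / (0.046895) = 0.46506.

0.4651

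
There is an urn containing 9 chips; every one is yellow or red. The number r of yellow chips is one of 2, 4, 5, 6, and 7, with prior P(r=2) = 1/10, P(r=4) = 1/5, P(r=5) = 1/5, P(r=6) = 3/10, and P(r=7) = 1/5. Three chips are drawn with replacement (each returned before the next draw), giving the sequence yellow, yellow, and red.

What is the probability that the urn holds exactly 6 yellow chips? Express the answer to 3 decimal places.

The likelihood of the observed sequence under each hypothesis: P(data | r = 2) = (2/9)(2/9)(7/9) = 0.038409; P(data | r = 4) = (4/9)(4/9)(5/9) = 0.10974; P(data | r = 5) = (5/9)(5/9)(4/9) = 0.13717; P(data | r = 6) = (6/9)(6/9)(3/9) = 0.14815; P(data | r = 7) = (7/9)(7/9)(2/9) = 0.13443.
The prior-weighted likelihoods are 1/10 · 0.038409 = 0.0038409, 1/5 · 0.10974 = 0.021948, 1/5 · 0.13717 = 0.027435, 3/10 · 0.14815 = 0.044444, 1/5 · 0.13443 = 0.026886; these sum to 0.12455.
So P(r = 6 | data) = (0.044444) / (0.12455) = 0.35683.

0.357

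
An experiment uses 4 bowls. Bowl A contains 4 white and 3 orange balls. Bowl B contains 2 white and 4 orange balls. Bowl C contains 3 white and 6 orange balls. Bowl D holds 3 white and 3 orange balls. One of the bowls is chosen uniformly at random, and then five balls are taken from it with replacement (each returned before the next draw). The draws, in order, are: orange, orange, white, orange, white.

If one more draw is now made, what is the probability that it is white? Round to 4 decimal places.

0.4256

For each hypothesis, P(data | H) works out to: P(data | bowl A) = (3/7)(3/7)(4/7)(3/7)(4/7) = 0.025704; P(data | bowl B) = (4/6)(4/6)(2/6)(4/6)(2/6) = 0.032922; P(data | bowl C) = (6/9)(6/9)(3/9)(6/9)(3/9) = 0.032922; P(data | bowl D) = (3/6)(3/6)(3/6)(3/6)(3/6) = 0.03125.
Multiplying each by its prior: 1/4 · 0.025704 = 0.0064259, 1/4 · 0.032922 = 0.0082305, 1/4 · 0.032922 = 0.0082305, 1/4 · 0.03125 = 0.0078125; with total 0.030699.
Normalising, the posterior is P(bowl A | data) = 0.20932, P(bowl B | data) = 0.2681, P(bowl C | data) = 0.2681, P(bowl D | data) = 0.25448.
So P(white next | data) = Σ P(white next | H) P(H | data) = (4/7)(0.20932) + (1/3)(0.2681) + (1/3)(0.2681) + (1/2)(0.25448) = 0.42558.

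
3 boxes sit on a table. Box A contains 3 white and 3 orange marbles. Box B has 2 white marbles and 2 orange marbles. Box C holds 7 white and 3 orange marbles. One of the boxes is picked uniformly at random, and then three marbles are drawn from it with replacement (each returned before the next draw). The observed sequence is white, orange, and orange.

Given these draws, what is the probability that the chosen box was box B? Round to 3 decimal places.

0.399

For each hypothesis, P(data | H) works out to: P(data | box A) = (3/6)(3/6)(3/6) = 0.125; P(data | box B) = (2/4)(2/4)(2/4) = 0.125; P(data | box C) = (7/10)(3/10)(3/10) = 0.063.
The prior-weighted likelihoods are 1/3 · 0.125 = 0.041667, 1/3 · 0.125 = 0.041667, 1/3 · 0.063 = 0.021; with total 0.10433.
By Bayes' rule, P(box B | data) = (0.041667) / (0.10433) = 0.39936.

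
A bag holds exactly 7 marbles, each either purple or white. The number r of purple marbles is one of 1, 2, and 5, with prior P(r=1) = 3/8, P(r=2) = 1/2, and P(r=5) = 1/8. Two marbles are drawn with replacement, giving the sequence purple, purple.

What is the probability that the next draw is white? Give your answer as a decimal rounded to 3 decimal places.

The likelihood of the observed sequence under each hypothesis: P(data | r = 1) = (1/7)(1/7) = 1/49; P(data | r = 2) = (2/7)(2/7) = 4/49; P(data | r = 5) = (5/7)(5/7) = 25/49.
Weighting by the prior gives 3/8 · 1/49 = 3/392, 1/2 · 4/49 = 2/49, 1/8 · 25/49 = 25/392; these sum to 11/98.
The posterior is then P(r = 1 | data) = 3/44, P(r = 2 | data) = 4/11, P(r = 5 | data) = 25/44.
The predictive probability is P(white next | data) = (6/7)(3/44) + (5/7)(4/11) + (2/7)(25/44) = 37/77.

0.481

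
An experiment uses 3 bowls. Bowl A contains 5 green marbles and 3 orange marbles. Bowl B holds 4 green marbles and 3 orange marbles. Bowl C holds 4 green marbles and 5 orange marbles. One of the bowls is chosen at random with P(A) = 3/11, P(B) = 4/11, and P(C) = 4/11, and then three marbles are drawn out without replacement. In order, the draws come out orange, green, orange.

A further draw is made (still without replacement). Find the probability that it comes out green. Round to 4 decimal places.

Compute the likelihood of the observed sequence for each case: P(data | bowl A) = (3/8)(5/7)(2/6) = 0.089286; P(data | bowl B) = (3/7)(4/6)(2/5) = 0.11429; P(data | bowl C) = (5/9)(4/8)(4/7) = 0.15873.
The prior-weighted likelihoods are 3/11 · 0.089286 = 0.024351, 4/11 · 0.11429 = 0.041558, 4/11 · 0.15873 = 0.05772; these sum to 0.12363.
Dividing through by the total gives posterior P(bowl A | data) = 0.19697, P(bowl B | data) = 0.33615, P(bowl C | data) = 0.46688.
Averaging over the posterior, P(green next | data) = (4/5)(0.19697) + (3/4)(0.33615) + (1/2)(0.46688) = 0.64313.

0.6431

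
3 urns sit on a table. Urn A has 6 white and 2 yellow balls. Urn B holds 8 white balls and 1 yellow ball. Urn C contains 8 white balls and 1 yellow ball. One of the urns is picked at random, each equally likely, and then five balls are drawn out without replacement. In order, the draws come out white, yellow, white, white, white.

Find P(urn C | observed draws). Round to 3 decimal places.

Compute the likelihood of the observed sequence for each case: P(data | urn A) = (6/8)(2/7)(5/6)(4/5)(3/4) = 3/28; P(data | urn B) = (8/9)(1/8)(7/7)(6/6)(5/5) = 1/9; P(data | urn C) = (8/9)(1/8)(7/7)(6/6)(5/5) = 1/9.
Weighting by the prior gives 1/3 · 3/28 = 1/28, 1/3 · 1/9 = 1/27, 1/3 · 1/9 = 1/27; with total 83/756.
Hence P(urn C | data) = (1/27) / (83/756) = 28/83.

0.337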